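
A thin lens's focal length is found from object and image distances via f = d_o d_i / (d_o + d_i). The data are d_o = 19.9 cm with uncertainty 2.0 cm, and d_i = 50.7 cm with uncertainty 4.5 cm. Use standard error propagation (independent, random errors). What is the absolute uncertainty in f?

∂f/∂d_o = (d_i/(d_o+d_i))² = 0.516;  ∂f/∂d_i = (d_o/(d_o+d_i))² = 0.0795
δf = √((∂f/∂d_o · δd_o)² + (∂f/∂d_i · δd_i)²) = √(1.06 + 0.128) = 1.09 cm

1.09 cm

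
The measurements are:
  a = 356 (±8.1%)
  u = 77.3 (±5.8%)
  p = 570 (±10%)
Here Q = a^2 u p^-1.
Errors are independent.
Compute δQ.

Q is a product of powers, so relative uncertainties combine in quadrature:
  (2·δa/a)² = (2×0.0810)² = 0.0262;  (1·δu/u)² = (1×0.0580)² = 0.00336;  (-1·δp/p)² = (-1×0.100)² = 0.0100
δQ/Q = √(0.0396) = 0.199
Q = 17200, so δQ = 0.199 × 17200 = 3420.

3420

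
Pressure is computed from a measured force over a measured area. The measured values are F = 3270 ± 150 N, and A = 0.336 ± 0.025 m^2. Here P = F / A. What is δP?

Products/powers → add relative errors in quadrature, weighted by exponent:
  (1·δF/F)² = (1×0.0459)² = 0.00210;  (-1·δA/A)² = (-1×0.0744)² = 0.00554
δP/P = √(0.00764) = 0.0874
P = 9730 Pa, so δP = 0.0874 × 9730 = 851 Pa.

851 Pa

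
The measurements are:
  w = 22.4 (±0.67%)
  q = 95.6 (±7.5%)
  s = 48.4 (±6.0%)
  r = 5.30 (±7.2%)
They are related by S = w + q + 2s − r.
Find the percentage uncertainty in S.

S is a linear combination, so absolute uncertainties add in quadrature:
  (δw)² = 0.0225;  (δq)² = 51.4;  (2·δs)² = 33.7;  (δr)² = 0.146
δS = √(85.3) = 9.24
S = 210, so δS/S = 9.24/210 = 0.0441.

4.41%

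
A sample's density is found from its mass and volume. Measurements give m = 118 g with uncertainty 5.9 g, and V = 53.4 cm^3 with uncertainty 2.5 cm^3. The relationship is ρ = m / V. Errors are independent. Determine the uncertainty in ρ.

For a monomial ρ ∝ m, V^-1, fractional errors add in quadrature:
  (1·δm/m)² = (1×0.0500)² = 0.00250;  (-1·δV/V)² = (-1×0.0468)² = 0.00219
δρ/ρ = √(0.00469) = 0.0685
ρ = 2.21 g/cm^3, so δρ = 0.0685 × 2.21 = 0.151 g/cm^3.

0.151 g/cm^3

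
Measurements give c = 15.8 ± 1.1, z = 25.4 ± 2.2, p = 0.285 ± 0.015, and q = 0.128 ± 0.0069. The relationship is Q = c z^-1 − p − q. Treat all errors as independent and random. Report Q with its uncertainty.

0.209 ± 0.0711

Let w = c·z^-1 = 0.622. δw/w = √((1·δc/c)² + (-1·δz/z)²) = √(0.00485 + 0.00750) = 0.111, so δw = 0.0691.
Q = w − p − q: δQ = √(δw² + δp² + δq²) = √(0.00478 + 0.000225 + 4.76e-05) = 0.0711
Q = 0.209.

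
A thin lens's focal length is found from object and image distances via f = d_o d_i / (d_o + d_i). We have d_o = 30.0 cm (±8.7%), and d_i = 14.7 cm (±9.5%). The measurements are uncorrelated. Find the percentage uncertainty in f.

6.99%

∂f/∂d_o = (d_i/(d_o+d_i))² = 0.108;  ∂f/∂d_i = (d_o/(d_o+d_i))² = 0.450
δf = √((∂f/∂d_o · δd_o)² + (∂f/∂d_i · δd_i)²) = √(0.0797 + 0.396) = 0.689 cm
f = 9.87 cm, so δf/f = 0.689/9.87 = 0.0699.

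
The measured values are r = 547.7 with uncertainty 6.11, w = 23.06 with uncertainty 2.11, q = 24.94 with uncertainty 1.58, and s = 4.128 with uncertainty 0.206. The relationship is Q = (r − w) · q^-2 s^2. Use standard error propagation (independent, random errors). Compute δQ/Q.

0.162

Let u = r − w = 524.6. δu = √(δr² + δw²) = √(37.3 + 4.45) = 6.46, so δu/u = 0.0123.
Q is then a monomial in u, q, s:
δQ/Q = √((δu/u)² + (-2·δq/q)² + (2·δs/s)²) = √(0.000152 + 0.0161 + 0.00996) = 0.162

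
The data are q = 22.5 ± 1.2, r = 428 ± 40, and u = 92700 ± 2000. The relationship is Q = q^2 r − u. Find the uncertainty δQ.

Let p = q^2·r = 2.17e+05. δp/p = √((2·δq/q)² + (1·δr/r)²) = √(0.0114 + 0.00873) = 0.142, so δp = 30700.
Q = p − u: δQ = √(δp² + δu²) = √(9.44e+08 + 4e+06) = 30800

30800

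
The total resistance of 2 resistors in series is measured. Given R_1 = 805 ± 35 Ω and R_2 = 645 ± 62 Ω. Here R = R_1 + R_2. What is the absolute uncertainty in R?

Absolute uncertainties add in quadrature for a linear combination:
  (δR_1)² = 1220;  (δR_2)² = 3840
δR = √(5070) = 71.2 Ω

71.2 Ω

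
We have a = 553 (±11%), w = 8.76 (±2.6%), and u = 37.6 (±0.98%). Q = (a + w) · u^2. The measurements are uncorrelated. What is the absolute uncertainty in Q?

87400

Let h = a + w = 562. δh = √(δa² + δw²) = √(3700 + 0.0519) = 60.8, so δh/h = 0.108.
Q is then a monomial in h, u:
δQ/Q = √((δh/h)² + (2·δu/u)²) = √(0.0117 + 0.000384) = 0.110
Q = 7.94e+05, so δQ = 0.110 × 7.94e+05 = 87400.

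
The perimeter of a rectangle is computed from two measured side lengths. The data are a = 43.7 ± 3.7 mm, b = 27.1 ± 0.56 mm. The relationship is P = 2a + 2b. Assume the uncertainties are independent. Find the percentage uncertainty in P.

5.29%

Each term contributes (cᵢ δxᵢ)² to (δP)²:
  (2·δa)² = 54.8;  (2·δb)² = 1.25
δP = √(56.0) = 7.48 mm
P = 142 mm, so δP/P = 7.48/142 = 0.0529.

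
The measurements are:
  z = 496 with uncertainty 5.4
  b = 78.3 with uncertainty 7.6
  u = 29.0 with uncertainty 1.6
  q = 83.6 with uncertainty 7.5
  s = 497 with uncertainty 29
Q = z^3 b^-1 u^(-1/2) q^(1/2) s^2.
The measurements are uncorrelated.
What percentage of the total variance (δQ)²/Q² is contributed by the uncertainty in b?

35.0%

(δQ/Q)² = (3·δz/z)² + (-1·δb/b)² + (−½·δu/u)² + (½·δq/q)² + (2·δs/s)²
  z term: (3×0.0109)² = 0.00107
  b term: (-1×0.0971)² = 0.00942
  u term: (-0.5×0.0552)² = 0.000761
  q term: (0.5×0.0897)² = 0.00201
  s term: (2×0.0584)² = 0.0136
Total = 0.0269. Share from b = 0.00942/0.0269 = 0.350.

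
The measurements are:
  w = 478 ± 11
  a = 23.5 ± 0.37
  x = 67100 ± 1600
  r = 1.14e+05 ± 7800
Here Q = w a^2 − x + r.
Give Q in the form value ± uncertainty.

Let p = w·a^2 = 2.64e+05. δp/p = √((1·δw/w)² + (2·δa/a)²) = √(0.000530 + 0.000992) = 0.0390, so δp = 10300.
Q = p − x + r: δQ = √(δp² + δx² + δr²) = √(1.06e+08 + 2.56e+06 + 6.08e+07) = 13000
Q = 3.11e+05.

(3.11 ± 0.130) × 10^5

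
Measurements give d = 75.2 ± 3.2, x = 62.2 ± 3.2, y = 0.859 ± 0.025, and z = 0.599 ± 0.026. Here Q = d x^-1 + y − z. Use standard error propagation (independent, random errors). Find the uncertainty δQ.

0.0884

Let p = d·x^-1 = 1.21. δp/p = √((1·δd/d)² + (-1·δx/x)²) = √(0.00181 + 0.00265) = 0.0668, so δp = 0.0807.
Q = p + y − z: δQ = √(δp² + δy² + δz²) = √(0.00652 + 0.000625 + 0.000676) = 0.0884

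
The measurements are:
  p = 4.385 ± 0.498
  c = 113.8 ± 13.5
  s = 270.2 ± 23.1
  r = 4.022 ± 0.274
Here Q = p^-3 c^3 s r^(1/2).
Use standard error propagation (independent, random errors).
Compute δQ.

4.75e+06

For a monomial Q ∝ p^-3, c^3, s, r^(1/2), fractional errors add in quadrature:
  (-3·δp/p)² = (-3×0.114)² = 0.116;  (3·δc/c)² = (3×0.119)² = 0.127;  (1·δs/s)² = (1×0.0855)² = 0.00731;  (½·δr/r)² = (0.5×0.0681)² = 0.00116
δQ/Q = √(0.251) = 0.501
Q = 9.472e+06, so δQ = 0.501 × 9.472e+06 = 4.75e+06.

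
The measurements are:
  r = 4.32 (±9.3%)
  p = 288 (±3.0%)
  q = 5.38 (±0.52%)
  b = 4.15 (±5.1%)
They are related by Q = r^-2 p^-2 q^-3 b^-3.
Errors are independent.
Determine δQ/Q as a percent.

24.9%

Since Q is a product/quotient, work with relative uncertainties:
  (-2·δr/r)² = (-2×0.0930)² = 0.0346;  (-2·δp/p)² = (-2×0.0300)² = 0.00360;  (-3·δq/q)² = (-3×0.00520)² = 0.000243;  (-3·δb/b)² = (-3×0.0510)² = 0.0234
δQ/Q = √(0.0618) = 0.249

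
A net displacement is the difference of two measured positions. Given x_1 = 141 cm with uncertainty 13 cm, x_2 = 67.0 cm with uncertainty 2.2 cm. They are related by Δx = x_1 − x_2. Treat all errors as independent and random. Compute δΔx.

Absolute uncertainties add in quadrature for a linear combination:
  (δx_1)² = 169;  (δx_2)² = 4.84
δΔx = √(174) = 13.2 cm

13.2 cm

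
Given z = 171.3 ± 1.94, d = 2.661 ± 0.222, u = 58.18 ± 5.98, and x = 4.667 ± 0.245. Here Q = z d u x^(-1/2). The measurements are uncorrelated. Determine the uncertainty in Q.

1660

Q is a product of powers, so relative uncertainties combine in quadrature:
  (1·δz/z)² = (1×0.0113)² = 0.000128;  (1·δd/d)² = (1×0.0834)² = 0.00696;  (1·δu/u)² = (1×0.103)² = 0.0106;  (−½·δx/x)² = (-0.5×0.0525)² = 0.000689
δQ/Q = √(0.0183) = 0.135
Q = 12280, so δQ = 0.135 × 12280 = 1660.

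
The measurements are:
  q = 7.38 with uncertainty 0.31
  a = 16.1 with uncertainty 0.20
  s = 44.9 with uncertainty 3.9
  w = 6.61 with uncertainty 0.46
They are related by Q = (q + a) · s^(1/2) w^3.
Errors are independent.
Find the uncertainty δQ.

Let u = q + a = 23.5. δu = √(δq² + δa²) = √(0.0961 + 0.0400) = 0.369, so δu/u = 0.0157.
Q is then a monomial in u, s, w:
δQ/Q = √((δu/u)² + (½·δs/s)² + (3·δw/w)²) = √(0.000247 + 0.00189 + 0.0436) = 0.214
Q = 45400, so δQ = 0.214 × 45400 = 9720.

9720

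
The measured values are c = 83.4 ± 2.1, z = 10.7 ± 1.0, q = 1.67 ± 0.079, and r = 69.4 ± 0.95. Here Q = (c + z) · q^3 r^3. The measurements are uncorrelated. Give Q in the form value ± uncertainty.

(1.46 ± 0.219) × 10^8

Let u = c + z = 94.1. δu = √(δc² + δz²) = √(4.41 + 1.00) = 2.33, so δu/u = 0.0247.
Q is then a monomial in u, q, r:
δQ/Q = √((δu/u)² + (3·δq/q)² + (3·δr/r)²) = √(0.000611 + 0.0201 + 0.00169) = 0.150
Q = 1.46e+08, so δQ = 0.150 × 1.46e+08 = 2.19e+07.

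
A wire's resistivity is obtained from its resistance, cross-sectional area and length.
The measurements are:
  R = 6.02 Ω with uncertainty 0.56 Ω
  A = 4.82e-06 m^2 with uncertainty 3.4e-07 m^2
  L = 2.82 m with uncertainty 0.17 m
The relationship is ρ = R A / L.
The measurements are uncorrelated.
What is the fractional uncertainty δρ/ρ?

0.131

For a monomial ρ ∝ R, A, L^-1, fractional errors add in quadrature:
  (1·δR/R)² = (1×0.0930)² = 0.00865;  (1·δA/A)² = (1×0.0705)² = 0.00498;  (-1·δL/L)² = (-1×0.0603)² = 0.00363
δρ/ρ = √(0.0173) = 0.131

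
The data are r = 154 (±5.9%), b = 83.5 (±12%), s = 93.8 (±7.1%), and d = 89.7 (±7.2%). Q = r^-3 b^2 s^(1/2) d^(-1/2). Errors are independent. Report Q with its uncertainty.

0.00195 ± 0.000590

Each factor contributes (exponent × relative error)² to (δQ/Q)²:
  (-3·δr/r)² = (-3×0.0590)² = 0.0313;  (2·δb/b)² = (2×0.120)² = 0.0576;  (½·δs/s)² = (0.5×0.0710)² = 0.00126;  (−½·δd/d)² = (-0.5×0.0720)² = 0.00130
δQ/Q = √(0.0915) = 0.302
Q = 0.00195, so δQ = 0.302 × 0.00195 = 0.000590.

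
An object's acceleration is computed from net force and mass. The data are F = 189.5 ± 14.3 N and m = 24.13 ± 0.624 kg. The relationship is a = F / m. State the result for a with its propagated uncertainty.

7.853 ± 0.626 m/s^2

Products/powers → add relative errors in quadrature, weighted by exponent:
  (1·δF/F)² = (1×0.0755)² = 0.00569;  (-1·δm/m)² = (-1×0.0259)² = 0.000669
δa/a = √(0.00636) = 0.0798
a = 7.853 m/s^2, so δa = 0.0798 × 7.853 = 0.626 m/s^2.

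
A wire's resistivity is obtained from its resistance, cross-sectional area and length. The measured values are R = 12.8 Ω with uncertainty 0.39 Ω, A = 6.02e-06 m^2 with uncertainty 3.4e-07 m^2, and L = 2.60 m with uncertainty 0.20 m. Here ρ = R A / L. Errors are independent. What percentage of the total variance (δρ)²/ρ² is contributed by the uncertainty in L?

(δρ/ρ)² = (1·δR/R)² + (1·δA/A)² + (-1·δL/L)²
  R term: (1×0.0305)² = 0.000928
  A term: (1×0.0565)² = 0.00319
  L term: (-1×0.0769)² = 0.00592
Total = 0.0100. Share from L = 0.00592/0.0100 = 0.590.

59.0%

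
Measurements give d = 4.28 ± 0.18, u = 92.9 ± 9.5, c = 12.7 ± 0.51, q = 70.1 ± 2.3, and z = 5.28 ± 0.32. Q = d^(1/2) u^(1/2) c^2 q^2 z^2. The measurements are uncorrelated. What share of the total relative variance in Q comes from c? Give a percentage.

(δQ/Q)² = (½·δd/d)² + (½·δu/u)² + (2·δc/c)² + (2·δq/q)² + (2·δz/z)²
  d term: (0.5×0.0421)² = 0.000442
  u term: (0.5×0.102)² = 0.00261
  c term: (2×0.0402)² = 0.00645
  q term: (2×0.0328)² = 0.00431
  z term: (2×0.0606)² = 0.0147
Total = 0.0285. Share from c = 0.00645/0.0285 = 0.226.

22.6%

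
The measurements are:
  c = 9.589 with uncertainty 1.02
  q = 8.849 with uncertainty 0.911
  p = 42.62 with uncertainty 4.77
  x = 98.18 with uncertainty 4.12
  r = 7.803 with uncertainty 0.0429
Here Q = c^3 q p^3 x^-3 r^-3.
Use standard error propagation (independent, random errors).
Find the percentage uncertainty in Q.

For a monomial Q ∝ c^3, q, p^3, x^-3, r^-3, fractional errors add in quadrature:
  (3·δc/c)² = (3×0.106)² = 0.102;  (1·δq/q)² = (1×0.103)² = 0.0106;  (3·δp/p)² = (3×0.112)² = 0.113;  (-3·δx/x)² = (-3×0.0420)² = 0.0158;  (-3·δr/r)² = (-3×0.00550)² = 0.000272
δQ/Q = √(0.241) = 0.491

49.1%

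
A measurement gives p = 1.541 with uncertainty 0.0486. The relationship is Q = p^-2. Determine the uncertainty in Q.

Q ∝ p^-2, so δQ/Q = |-2| · δp/p = 2 × 0.0315 = 0.0631.
Q = 0.4211, so δQ = 0.0631 × 0.4211 = 0.0266.

0.0266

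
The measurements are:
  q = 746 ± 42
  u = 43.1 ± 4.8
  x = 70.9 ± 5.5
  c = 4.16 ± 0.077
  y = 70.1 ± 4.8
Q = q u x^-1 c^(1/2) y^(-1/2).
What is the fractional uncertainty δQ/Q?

Relative error in a monomial: (δQ/Q)² = Σ (nᵢ · δxᵢ/xᵢ)².
  (1·δq/q)² = (1×0.0563)² = 0.00317;  (1·δu/u)² = (1×0.111)² = 0.0124;  (-1·δx/x)² = (-1×0.0776)² = 0.00602;  (½·δc/c)² = (0.5×0.0185)² = 8.57e-05;  (−½·δy/y)² = (-0.5×0.0685)² = 0.00117
δQ/Q = √(0.0228) = 0.151

0.151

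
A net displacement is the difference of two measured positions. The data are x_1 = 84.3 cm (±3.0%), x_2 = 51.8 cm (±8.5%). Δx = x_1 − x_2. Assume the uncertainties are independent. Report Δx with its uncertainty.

Δx is a linear combination, so absolute uncertainties add in quadrature:
  (δx_1)² = 6.40;  (δx_2)² = 19.4
δΔx = √(25.8) = 5.08 cm
Δx = 32.5 cm.

32.5 ± 5.08 cm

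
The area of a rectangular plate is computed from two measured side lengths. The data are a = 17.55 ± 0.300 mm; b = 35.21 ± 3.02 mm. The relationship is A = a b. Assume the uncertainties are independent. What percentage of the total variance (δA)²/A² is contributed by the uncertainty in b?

(δA/A)² = (1·δa/a)² + (1·δb/b)²
  a term: (1×0.0171)² = 0.000292
  b term: (1×0.0858)² = 0.00736
Total = 0.00765. Share from b = 0.00736/0.00765 = 0.962.

96.2%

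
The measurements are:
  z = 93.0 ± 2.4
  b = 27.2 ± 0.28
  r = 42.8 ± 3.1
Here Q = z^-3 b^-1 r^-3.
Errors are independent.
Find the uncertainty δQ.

Products/powers → add relative errors in quadrature, weighted by exponent:
  (-3·δz/z)² = (-3×0.0258)² = 0.00599;  (-1·δb/b)² = (-1×0.0103)² = 0.000106;  (-3·δr/r)² = (-3×0.0724)² = 0.0472
δQ/Q = √(0.0533) = 0.231
Q = 5.83e-13, so δQ = 0.231 × 5.83e-13 = 1.35e-13.

1.35e-13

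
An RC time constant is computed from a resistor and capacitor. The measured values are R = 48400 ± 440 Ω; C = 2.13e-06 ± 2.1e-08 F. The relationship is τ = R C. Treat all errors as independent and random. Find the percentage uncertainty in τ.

1.34%

For a monomial τ ∝ R, C, fractional errors add in quadrature:
  (1·δR/R)² = (1×0.00909)² = 8.26e-05;  (1·δC/C)² = (1×0.00986)² = 9.72e-05
δτ/τ = √(0.000180) = 0.0134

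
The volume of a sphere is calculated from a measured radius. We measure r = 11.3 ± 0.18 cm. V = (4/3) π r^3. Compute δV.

V is a product of powers, so relative uncertainties combine in quadrature:
  (3·δr/r)² = (3×0.0159)² = 0.00228
δV/V = √(0.00228) = 0.0478
V = 6040 cm^3, so δV = 0.0478 × 6040 = 289 cm^3.

289 cm^3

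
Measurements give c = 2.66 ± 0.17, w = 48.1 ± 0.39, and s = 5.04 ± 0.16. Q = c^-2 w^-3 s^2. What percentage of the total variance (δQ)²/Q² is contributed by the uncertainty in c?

(δQ/Q)² = (-2·δc/c)² + (-3·δw/w)² + (2·δs/s)²
  c term: (-2×0.0639)² = 0.0163
  w term: (-3×0.00811)² = 0.000592
  s term: (2×0.0317)² = 0.00403
Total = 0.0210. Share from c = 0.0163/0.0210 = 0.779.

77.9%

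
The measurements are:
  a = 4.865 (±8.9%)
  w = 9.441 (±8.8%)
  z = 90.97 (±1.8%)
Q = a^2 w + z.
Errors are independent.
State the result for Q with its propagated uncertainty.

Let p = a^2·w = 223.5. δp/p = √((2·δa/a)² + (1·δw/w)²) = √(0.0317 + 0.00774) = 0.199, so δp = 44.4.
Q = p + z: δQ = √(δp² + δz²) = √(1970 + 2.68) = 44.4
Q = 314.4.

314.4 ± 44.4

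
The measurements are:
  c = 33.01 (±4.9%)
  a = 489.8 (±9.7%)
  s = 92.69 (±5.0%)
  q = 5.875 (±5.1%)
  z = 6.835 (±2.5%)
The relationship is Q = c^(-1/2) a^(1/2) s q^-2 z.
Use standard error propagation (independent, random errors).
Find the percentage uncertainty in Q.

Since Q is a product/quotient, work with relative uncertainties:
  (−½·δc/c)² = (-0.5×0.0490)² = 0.000600;  (½·δa/a)² = (0.5×0.0970)² = 0.00235;  (1·δs/s)² = (1×0.0500)² = 0.00250;  (-2·δq/q)² = (-2×0.0510)² = 0.0104;  (1·δz/z)² = (1×0.0250)² = 0.000625
δQ/Q = √(0.0165) = 0.128

12.8%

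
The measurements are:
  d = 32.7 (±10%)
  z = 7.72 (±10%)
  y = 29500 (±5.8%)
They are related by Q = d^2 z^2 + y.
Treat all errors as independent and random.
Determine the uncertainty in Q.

18100

Let p = d^2·z^2 = 63700. δp/p = √((2·δd/d)² + (2·δz/z)²) = √(0.0400 + 0.0400) = 0.283, so δp = 18000.
Q = p + y: δQ = √(δp² + δy²) = √(3.25e+08 + 2.93e+06) = 18100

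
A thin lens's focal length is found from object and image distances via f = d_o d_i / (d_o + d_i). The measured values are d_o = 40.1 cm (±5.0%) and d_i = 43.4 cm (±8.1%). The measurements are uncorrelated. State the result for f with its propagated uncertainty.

∂f/∂d_o = (d_i/(d_o+d_i))² = 0.270;  ∂f/∂d_i = (d_o/(d_o+d_i))² = 0.231
δf = √((∂f/∂d_o · δd_o)² + (∂f/∂d_i · δd_i)²) = √(0.293 + 0.657) = 0.975 cm
f = 20.8 cm.

20.8 ± 0.975 cm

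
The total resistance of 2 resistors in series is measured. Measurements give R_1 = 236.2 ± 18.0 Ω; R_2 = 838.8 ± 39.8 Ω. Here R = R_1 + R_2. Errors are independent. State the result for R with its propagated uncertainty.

Each term contributes (cᵢ δxᵢ)² to (δR)²:
  (δR_1)² = 324;  (δR_2)² = 1580
δR = √(1910) = 43.7 Ω
R = 1075 Ω.

1075 ± 43.7 Ω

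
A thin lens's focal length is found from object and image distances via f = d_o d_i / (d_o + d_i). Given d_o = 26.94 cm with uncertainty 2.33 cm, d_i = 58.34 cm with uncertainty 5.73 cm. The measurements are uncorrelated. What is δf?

∂f/∂d_o = (d_i/(d_o+d_i))² = 0.468;  ∂f/∂d_i = (d_o/(d_o+d_i))² = 0.0998
δf = √((∂f/∂d_o · δd_o)² + (∂f/∂d_i · δd_i)²) = √(1.19 + 0.327) = 1.23 cm

1.23 cm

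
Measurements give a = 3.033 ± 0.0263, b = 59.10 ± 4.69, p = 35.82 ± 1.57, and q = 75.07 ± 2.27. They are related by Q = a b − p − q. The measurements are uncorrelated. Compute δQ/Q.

0.213

Let w = a·b = 179.3. δw/w = √((1·δa/a)² + (1·δb/b)²) = √(7.52e-05 + 0.00630) = 0.0798, so δw = 14.3.
Q = w − p − q: δQ = √(δw² + δp² + δq²) = √(205 + 2.46 + 5.15) = 14.6
Q = 68.36, so δQ/Q = 14.6/68.36 = 0.213.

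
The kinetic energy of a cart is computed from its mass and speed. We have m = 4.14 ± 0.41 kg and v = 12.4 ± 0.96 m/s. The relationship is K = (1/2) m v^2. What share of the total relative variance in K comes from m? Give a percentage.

29.0%

(δK/K)² = (1·δm/m)² + (2·δv/v)²
  m term: (1×0.0990)² = 0.00981
  v term: (2×0.0774)² = 0.0240
Total = 0.0338. Share from m = 0.00981/0.0338 = 0.290.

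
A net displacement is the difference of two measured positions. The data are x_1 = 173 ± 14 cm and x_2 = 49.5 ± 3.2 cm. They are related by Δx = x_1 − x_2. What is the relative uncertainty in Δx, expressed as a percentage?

Sums and differences: (δΔx)² = Σ (cᵢ δxᵢ)².
  (δx_1)² = 196;  (δx_2)² = 10.2
δΔx = √(206) = 14.4 cm
Δx = 124 cm, so δΔx/Δx = 14.4/124 = 0.116.

11.6%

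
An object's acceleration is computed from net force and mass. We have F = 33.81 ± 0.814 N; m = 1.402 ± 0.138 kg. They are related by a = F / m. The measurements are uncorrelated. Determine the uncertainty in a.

a is a product of powers, so relative uncertainties combine in quadrature:
  (1·δF/F)² = (1×0.0241)² = 0.000580;  (-1·δm/m)² = (-1×0.0984)² = 0.00969
δa/a = √(0.0103) = 0.101
a = 24.12 m/s^2, so δa = 0.101 × 24.12 = 2.44 m/s^2.

2.44 m/s^2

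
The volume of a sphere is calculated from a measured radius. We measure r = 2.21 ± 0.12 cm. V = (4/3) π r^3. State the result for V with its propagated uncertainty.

V ∝ r^3, so δV/V = |3| · δr/r = 3 × 0.0543 = 0.163.
V = 45.2 cm^3, so δV = 0.163 × 45.2 = 7.37 cm^3.

45.2 ± 7.37 cm^3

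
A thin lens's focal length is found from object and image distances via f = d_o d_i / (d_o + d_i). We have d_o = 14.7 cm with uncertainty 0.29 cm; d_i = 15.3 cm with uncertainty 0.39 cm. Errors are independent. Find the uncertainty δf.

∂f/∂d_o = (d_i/(d_o+d_i))² = 0.260;  ∂f/∂d_i = (d_o/(d_o+d_i))² = 0.240
δf = √((∂f/∂d_o · δd_o)² + (∂f/∂d_i · δd_i)²) = √(0.00569 + 0.00877) = 0.120 cm

0.120 cm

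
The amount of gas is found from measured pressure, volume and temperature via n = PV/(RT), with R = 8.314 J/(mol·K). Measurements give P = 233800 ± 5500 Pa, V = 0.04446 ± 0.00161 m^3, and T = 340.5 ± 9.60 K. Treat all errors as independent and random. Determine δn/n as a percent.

Each factor contributes (exponent × relative error)² to (δn/n)²:
  (1·δP/P)² = (1×0.0235)² = 0.000553;  (1·δV/V)² = (1×0.0362)² = 0.00131;  (-1·δT/T)² = (-1×0.0282)² = 0.000795
δn/n = √(0.00266) = 0.0516

5.16%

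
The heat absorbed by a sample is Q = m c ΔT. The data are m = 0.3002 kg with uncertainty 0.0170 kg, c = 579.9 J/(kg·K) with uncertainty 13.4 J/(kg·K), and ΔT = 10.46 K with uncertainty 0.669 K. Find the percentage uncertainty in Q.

8.85%

For a monomial Q ∝ m, c, ΔT, fractional errors add in quadrature:
  (1·δm/m)² = (1×0.0566)² = 0.00321;  (1·δc/c)² = (1×0.0231)² = 0.000534;  (1·δΔT/ΔT)² = (1×0.0640)² = 0.00409
δQ/Q = √(0.00783) = 0.0885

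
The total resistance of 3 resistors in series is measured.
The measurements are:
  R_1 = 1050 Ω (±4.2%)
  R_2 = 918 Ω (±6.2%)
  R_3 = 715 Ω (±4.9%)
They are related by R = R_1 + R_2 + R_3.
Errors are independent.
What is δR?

80.1 Ω

R is a linear combination, so absolute uncertainties add in quadrature:
  (δR_1)² = 1940;  (δR_2)² = 3240;  (δR_3)² = 1230
δR = √(6410) = 80.1 Ω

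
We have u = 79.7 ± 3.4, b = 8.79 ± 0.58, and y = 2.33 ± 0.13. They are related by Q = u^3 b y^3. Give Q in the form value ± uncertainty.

Q is a product of powers, so relative uncertainties combine in quadrature:
  (3·δu/u)² = (3×0.0427)² = 0.0164;  (1·δb/b)² = (1×0.0660)² = 0.00435;  (3·δy/y)² = (3×0.0558)² = 0.0280
δQ/Q = √(0.0487) = 0.221
Q = 5.63e+07, so δQ = 0.221 × 5.63e+07 = 1.24e+07.

(5.63 ± 1.24) × 10^7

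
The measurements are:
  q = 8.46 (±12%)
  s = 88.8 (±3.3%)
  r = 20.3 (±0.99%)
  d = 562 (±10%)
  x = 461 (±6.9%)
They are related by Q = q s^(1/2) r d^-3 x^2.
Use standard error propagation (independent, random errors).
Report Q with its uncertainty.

1.94 ± 0.682

Q is a product of powers, so relative uncertainties combine in quadrature:
  (1·δq/q)² = (1×0.120)² = 0.0144;  (½·δs/s)² = (0.5×0.0330)² = 0.000272;  (1·δr/r)² = (1×0.00990)² = 9.8e-05;  (-3·δd/d)² = (-3×0.100)² = 0.0900;  (2·δx/x)² = (2×0.0690)² = 0.0190
δQ/Q = √(0.124) = 0.352
Q = 1.94, so δQ = 0.352 × 1.94 = 0.682.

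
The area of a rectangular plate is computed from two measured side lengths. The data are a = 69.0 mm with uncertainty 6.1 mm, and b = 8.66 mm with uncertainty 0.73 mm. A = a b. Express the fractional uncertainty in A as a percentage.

A is a product of powers, so relative uncertainties combine in quadrature:
  (1·δa/a)² = (1×0.0884)² = 0.00782;  (1·δb/b)² = (1×0.0843)² = 0.00711
δA/A = √(0.0149) = 0.122

12.2%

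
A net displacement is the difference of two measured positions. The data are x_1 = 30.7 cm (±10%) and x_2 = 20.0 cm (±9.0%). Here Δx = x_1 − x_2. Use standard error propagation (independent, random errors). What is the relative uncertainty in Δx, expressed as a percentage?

33.3%

Δx is a linear combination, so absolute uncertainties add in quadrature:
  (δx_1)² = 9.42;  (δx_2)² = 3.24
δΔx = √(12.7) = 3.56 cm
Δx = 10.7 cm, so δΔx/Δx = 3.56/10.7 = 0.333.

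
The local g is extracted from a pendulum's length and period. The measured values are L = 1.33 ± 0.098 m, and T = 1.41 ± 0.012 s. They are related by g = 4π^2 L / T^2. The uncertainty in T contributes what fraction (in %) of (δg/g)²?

(δg/g)² = (1·δL/L)² + (-2·δT/T)²
  L term: (1×0.0737)² = 0.00543
  T term: (-2×0.00851)² = 0.000290
Total = 0.00572. Share from T = 0.000290/0.00572 = 0.0507.

5.07%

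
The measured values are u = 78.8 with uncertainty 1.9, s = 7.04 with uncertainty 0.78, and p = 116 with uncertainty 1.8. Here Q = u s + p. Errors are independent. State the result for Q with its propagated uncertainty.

671 ± 62.9

Let w = u·s = 555. δw/w = √((1·δu/u)² + (1·δs/s)²) = √(0.000581 + 0.0123) = 0.113, so δw = 62.9.
Q = w + p: δQ = √(δw² + δp²) = √(3960 + 3.24) = 62.9
Q = 671.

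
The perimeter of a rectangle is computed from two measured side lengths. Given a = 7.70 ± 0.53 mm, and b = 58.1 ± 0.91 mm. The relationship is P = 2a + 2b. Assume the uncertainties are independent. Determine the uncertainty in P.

Sums and differences: (δP)² = Σ (cᵢ δxᵢ)².
  (2·δa)² = 1.12;  (2·δb)² = 3.31
δP = √(4.44) = 2.11 mm

2.11 mm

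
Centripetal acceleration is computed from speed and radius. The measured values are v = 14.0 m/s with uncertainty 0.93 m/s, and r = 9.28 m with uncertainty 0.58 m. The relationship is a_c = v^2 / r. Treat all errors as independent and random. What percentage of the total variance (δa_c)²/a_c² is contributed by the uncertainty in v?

81.9%

(δa_c/a_c)² = (2·δv/v)² + (-1·δr/r)²
  v term: (2×0.0664)² = 0.0177
  r term: (-1×0.0625)² = 0.00391
Total = 0.0216. Share from v = 0.0177/0.0216 = 0.819.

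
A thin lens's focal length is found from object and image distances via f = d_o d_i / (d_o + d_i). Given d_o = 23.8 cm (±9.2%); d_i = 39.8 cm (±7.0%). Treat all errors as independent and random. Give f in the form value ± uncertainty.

∂f/∂d_o = (d_i/(d_o+d_i))² = 0.392;  ∂f/∂d_i = (d_o/(d_o+d_i))² = 0.140
δf = √((∂f/∂d_o · δd_o)² + (∂f/∂d_i · δd_i)²) = √(0.735 + 0.152) = 0.942 cm
f = 14.9 cm.

14.9 ± 0.942 cm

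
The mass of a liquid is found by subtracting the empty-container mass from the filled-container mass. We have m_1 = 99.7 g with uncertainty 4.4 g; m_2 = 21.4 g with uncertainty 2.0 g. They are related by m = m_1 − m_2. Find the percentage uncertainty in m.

For a sum/difference, combine absolute errors in quadrature:
  (δm_1)² = 19.4;  (δm_2)² = 4.00
δm = √(23.4) = 4.83 g
m = 78.3 g, so δm/m = 4.83/78.3 = 0.0617.

6.17%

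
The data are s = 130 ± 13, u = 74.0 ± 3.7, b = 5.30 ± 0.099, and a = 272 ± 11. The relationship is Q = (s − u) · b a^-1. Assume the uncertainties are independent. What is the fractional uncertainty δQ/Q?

Let w = s − u = 56.0. δw = √(δs² + δu²) = √(169 + 13.7) = 13.5, so δw/w = 0.241.
Q is then a monomial in w, b, a:
δQ/Q = √((δw/w)² + (1·δb/b)² + (-1·δa/a)²) = √(0.0583 + 0.000349 + 0.00164) = 0.245

0.245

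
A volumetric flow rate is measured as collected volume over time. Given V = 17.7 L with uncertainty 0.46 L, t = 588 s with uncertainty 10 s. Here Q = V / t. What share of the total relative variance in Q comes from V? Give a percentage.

(δQ/Q)² = (1·δV/V)² + (-1·δt/t)²
  V term: (1×0.0260)² = 0.000675
  t term: (-1×0.0170)² = 0.000289
Total = 0.000965. Share from V = 0.000675/0.000965 = 0.700.

70.0%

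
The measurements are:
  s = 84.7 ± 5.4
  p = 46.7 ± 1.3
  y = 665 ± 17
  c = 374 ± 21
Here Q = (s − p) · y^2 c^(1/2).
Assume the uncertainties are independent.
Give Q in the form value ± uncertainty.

Let u = s − p = 38.0. δu = √(δs² + δp²) = √(29.2 + 1.69) = 5.55, so δu/u = 0.146.
Q is then a monomial in u, y, c:
δQ/Q = √((δu/u)² + (2·δy/y)² + (½·δc/c)²) = √(0.0214 + 0.00261 + 0.000788) = 0.157
Q = 3.25e+08, so δQ = 0.157 × 3.25e+08 = 5.11e+07.

(3.25 ± 0.511) × 10^8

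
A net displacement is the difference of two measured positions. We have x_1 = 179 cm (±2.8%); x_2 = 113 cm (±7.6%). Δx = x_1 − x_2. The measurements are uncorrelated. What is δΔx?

Each term contributes (cᵢ δxᵢ)² to (δΔx)²:
  (δx_1)² = 25.1;  (δx_2)² = 73.8
δΔx = √(98.9) = 9.94 cm

9.94 cm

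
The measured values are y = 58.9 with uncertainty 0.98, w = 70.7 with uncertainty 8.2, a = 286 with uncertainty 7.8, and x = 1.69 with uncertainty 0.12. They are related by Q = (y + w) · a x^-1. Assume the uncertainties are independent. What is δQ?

Let u = y + w = 130. δu = √(δy² + δw²) = √(0.960 + 67.2) = 8.26, so δu/u = 0.0637.
Q is then a monomial in u, a, x:
δQ/Q = √((δu/u)² + (1·δa/a)² + (-1·δx/x)²) = √(0.00406 + 0.000744 + 0.00504) = 0.0992
Q = 21900, so δQ = 0.0992 × 21900 = 2180.

2180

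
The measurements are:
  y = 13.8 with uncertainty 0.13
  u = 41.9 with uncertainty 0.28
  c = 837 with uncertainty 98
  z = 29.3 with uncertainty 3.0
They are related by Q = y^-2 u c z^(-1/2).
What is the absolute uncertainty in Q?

Since Q is a product/quotient, work with relative uncertainties:
  (-2·δy/y)² = (-2×0.00942)² = 0.000355;  (1·δu/u)² = (1×0.00668)² = 4.47e-05;  (1·δc/c)² = (1×0.117)² = 0.0137;  (−½·δz/z)² = (-0.5×0.102)² = 0.00262
δQ/Q = √(0.0167) = 0.129
Q = 34.0, so δQ = 0.129 × 34.0 = 4.40.

4.40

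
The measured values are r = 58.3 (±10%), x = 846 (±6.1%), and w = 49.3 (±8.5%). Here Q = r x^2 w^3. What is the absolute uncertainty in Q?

Each factor contributes (exponent × relative error)² to (δQ/Q)²:
  (1·δr/r)² = (1×0.100)² = 0.0100;  (2·δx/x)² = (2×0.0610)² = 0.0149;  (3·δw/w)² = (3×0.0850)² = 0.0650
δQ/Q = √(0.0899) = 0.300
Q = 5e+12, so δQ = 0.300 × 5e+12 = 1.5e+12.

1.5e+12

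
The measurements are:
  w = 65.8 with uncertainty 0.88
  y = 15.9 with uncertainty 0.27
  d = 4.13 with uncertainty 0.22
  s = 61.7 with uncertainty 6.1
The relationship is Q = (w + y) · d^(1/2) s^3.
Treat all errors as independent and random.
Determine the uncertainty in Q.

Let u = w + y = 81.7. δu = √(δw² + δy²) = √(0.774 + 0.0729) = 0.920, so δu/u = 0.0113.
Q is then a monomial in u, d, s:
δQ/Q = √((δu/u)² + (½·δd/d)² + (3·δs/s)²) = √(0.000127 + 0.000709 + 0.0880) = 0.298
Q = 3.9e+07, so δQ = 0.298 × 3.9e+07 = 1.16e+07.

1.16e+07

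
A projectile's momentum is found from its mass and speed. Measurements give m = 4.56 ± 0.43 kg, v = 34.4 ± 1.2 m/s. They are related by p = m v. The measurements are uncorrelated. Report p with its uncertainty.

157 ± 15.8 kg·m/s

Relative error in a monomial: (δp/p)² = Σ (nᵢ · δxᵢ/xᵢ)².
  (1·δm/m)² = (1×0.0943)² = 0.00889;  (1·δv/v)² = (1×0.0349)² = 0.00122
δp/p = √(0.0101) = 0.101
p = 157 kg·m/s, so δp = 0.101 × 157 = 15.8 kg·m/s.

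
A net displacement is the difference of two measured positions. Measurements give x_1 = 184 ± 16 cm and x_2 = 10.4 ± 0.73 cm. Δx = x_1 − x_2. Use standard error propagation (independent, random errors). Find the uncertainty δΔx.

16.0 cm

Each term contributes (cᵢ δxᵢ)² to (δΔx)²:
  (δx_1)² = 256;  (δx_2)² = 0.533
δΔx = √(257) = 16.0 cm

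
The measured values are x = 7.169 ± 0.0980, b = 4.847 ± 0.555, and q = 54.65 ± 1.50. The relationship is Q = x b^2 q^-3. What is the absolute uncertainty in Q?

0.000252

Since Q is a product/quotient, work with relative uncertainties:
  (1·δx/x)² = (1×0.0137)² = 0.000187;  (2·δb/b)² = (2×0.115)² = 0.0524;  (-3·δq/q)² = (-3×0.0274)² = 0.00678
δQ/Q = √(0.0594) = 0.244
Q = 0.001032, so δQ = 0.244 × 0.001032 = 0.000252.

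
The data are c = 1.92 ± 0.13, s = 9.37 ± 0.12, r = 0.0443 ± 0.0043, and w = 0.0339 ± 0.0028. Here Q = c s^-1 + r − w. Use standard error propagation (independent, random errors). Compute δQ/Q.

Let p = c·s^-1 = 0.205. δp/p = √((1·δc/c)² + (-1·δs/s)²) = √(0.00458 + 0.000164) = 0.0689, so δp = 0.0141.
Q = p + r − w: δQ = √(δp² + δr² + δw²) = √(0.000199 + 1.85e-05 + 7.84e-06) = 0.0150
Q = 0.215, so δQ/Q = 0.0150/0.215 = 0.0698.

0.0698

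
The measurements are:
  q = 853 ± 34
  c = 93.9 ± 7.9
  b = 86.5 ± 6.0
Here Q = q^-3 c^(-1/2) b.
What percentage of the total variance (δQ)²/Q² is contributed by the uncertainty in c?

8.47%

(δQ/Q)² = (-3·δq/q)² + (−½·δc/c)² + (1·δb/b)²
  q term: (-3×0.0399)² = 0.0143
  c term: (-0.5×0.0841)² = 0.00177
  b term: (1×0.0694)² = 0.00481
Total = 0.0209. Share from c = 0.00177/0.0209 = 0.0847.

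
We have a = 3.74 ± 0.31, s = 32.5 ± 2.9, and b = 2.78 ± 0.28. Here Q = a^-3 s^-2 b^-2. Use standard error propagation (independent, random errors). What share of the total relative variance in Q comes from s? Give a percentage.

23.7%

(δQ/Q)² = (-3·δa/a)² + (-2·δs/s)² + (-2·δb/b)²
  a term: (-3×0.0829)² = 0.0618
  s term: (-2×0.0892)² = 0.0318
  b term: (-2×0.101)² = 0.0406
Total = 0.134. Share from s = 0.0318/0.134 = 0.237.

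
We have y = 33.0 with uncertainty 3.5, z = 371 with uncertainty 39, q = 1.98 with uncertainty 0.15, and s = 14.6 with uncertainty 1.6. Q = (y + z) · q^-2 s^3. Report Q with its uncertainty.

Let u = y + z = 404. δu = √(δy² + δz²) = √(12.2 + 1520) = 39.2, so δu/u = 0.0969.
Q is then a monomial in u, q, s:
δQ/Q = √((δu/u)² + (-2·δq/q)² + (3·δs/s)²) = √(0.00939 + 0.0230 + 0.108) = 0.375
Q = 3.21e+05, so δQ = 0.375 × 3.21e+05 = 1.2e+05.

(3.21 ± 1.20) × 10^5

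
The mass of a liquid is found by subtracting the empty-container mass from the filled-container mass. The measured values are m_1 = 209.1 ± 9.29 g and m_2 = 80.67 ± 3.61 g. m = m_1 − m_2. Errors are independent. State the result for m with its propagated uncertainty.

128.4 ± 9.97 g

Sums and differences: (δm)² = Σ (cᵢ δxᵢ)².
  (δm_1)² = 86.3;  (δm_2)² = 13.0
δm = √(99.3) = 9.97 g
m = 128.4 g.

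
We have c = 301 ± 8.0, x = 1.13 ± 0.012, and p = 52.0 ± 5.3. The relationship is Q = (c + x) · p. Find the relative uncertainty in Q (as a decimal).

Let u = c + x = 302. δu = √(δc² + δx²) = √(64.0 + 0.000144) = 8.00, so δu/u = 0.0265.
Q is then a monomial in u, p:
δQ/Q = √((δu/u)² + (1·δp/p)²) = √(0.000701 + 0.0104) = 0.105

0.105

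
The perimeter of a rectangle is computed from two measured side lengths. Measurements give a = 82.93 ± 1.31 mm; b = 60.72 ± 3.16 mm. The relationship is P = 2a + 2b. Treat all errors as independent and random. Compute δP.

Absolute uncertainties add in quadrature for a linear combination:
  (2·δa)² = 6.86;  (2·δb)² = 39.9
δP = √(46.8) = 6.84 mm

6.84 mm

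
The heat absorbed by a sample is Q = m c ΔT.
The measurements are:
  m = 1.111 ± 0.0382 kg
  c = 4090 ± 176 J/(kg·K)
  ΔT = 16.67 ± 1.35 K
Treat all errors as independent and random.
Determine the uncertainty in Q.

7420 J

Relative error in a monomial: (δQ/Q)² = Σ (nᵢ · δxᵢ/xᵢ)².
  (1·δm/m)² = (1×0.0344)² = 0.00118;  (1·δc/c)² = (1×0.0430)² = 0.00185;  (1·δΔT/ΔT)² = (1×0.0810)² = 0.00656
δQ/Q = √(0.00959) = 0.0979
Q = 75750 J, so δQ = 0.0979 × 75750 = 7420 J.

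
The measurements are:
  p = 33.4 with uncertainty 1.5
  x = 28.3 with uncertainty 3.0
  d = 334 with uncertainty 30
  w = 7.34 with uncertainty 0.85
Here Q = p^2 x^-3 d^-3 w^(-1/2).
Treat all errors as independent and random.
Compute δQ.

Each factor contributes (exponent × relative error)² to (δQ/Q)²:
  (2·δp/p)² = (2×0.0449)² = 0.00807;  (-3·δx/x)² = (-3×0.106)² = 0.101;  (-3·δd/d)² = (-3×0.0898)² = 0.0726;  (−½·δw/w)² = (-0.5×0.116)² = 0.00335
δQ/Q = √(0.185) = 0.430
Q = 4.88e-10, so δQ = 0.430 × 4.88e-10 = 2.1e-10.

2.1e-10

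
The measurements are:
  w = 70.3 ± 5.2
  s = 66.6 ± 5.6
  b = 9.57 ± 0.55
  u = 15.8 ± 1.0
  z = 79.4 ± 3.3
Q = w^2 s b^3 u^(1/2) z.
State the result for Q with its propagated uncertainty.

(9.10 ± 2.26) × 10^10

Relative error in a monomial: (δQ/Q)² = Σ (nᵢ · δxᵢ/xᵢ)².
  (2·δw/w)² = (2×0.0740)² = 0.0219;  (1·δs/s)² = (1×0.0841)² = 0.00707;  (3·δb/b)² = (3×0.0575)² = 0.0297;  (½·δu/u)² = (0.5×0.0633)² = 0.00100;  (1·δz/z)² = (1×0.0416)² = 0.00173
δQ/Q = √(0.0614) = 0.248
Q = 9.1e+10, so δQ = 0.248 × 9.1e+10 = 2.26e+10.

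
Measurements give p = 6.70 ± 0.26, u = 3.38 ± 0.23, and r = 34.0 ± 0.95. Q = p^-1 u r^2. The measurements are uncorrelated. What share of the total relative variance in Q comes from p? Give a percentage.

16.3%

(δQ/Q)² = (-1·δp/p)² + (1·δu/u)² + (2·δr/r)²
  p term: (-1×0.0388)² = 0.00151
  u term: (1×0.0680)² = 0.00463
  r term: (2×0.0279)² = 0.00312
Total = 0.00926. Share from p = 0.00151/0.00926 = 0.163.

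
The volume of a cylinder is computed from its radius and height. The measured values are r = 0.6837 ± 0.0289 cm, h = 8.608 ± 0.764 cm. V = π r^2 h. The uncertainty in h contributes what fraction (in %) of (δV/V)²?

52.4%

(δV/V)² = (2·δr/r)² + (1·δh/h)²
  r term: (2×0.0423)² = 0.00715
  h term: (1×0.0888)² = 0.00788
Total = 0.0150. Share from h = 0.00788/0.0150 = 0.524.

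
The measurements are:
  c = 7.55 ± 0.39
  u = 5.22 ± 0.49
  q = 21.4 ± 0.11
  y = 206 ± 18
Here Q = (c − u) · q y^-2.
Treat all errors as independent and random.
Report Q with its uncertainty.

Let w = c − u = 2.33. δw = √(δc² + δu²) = √(0.152 + 0.240) = 0.626, so δw/w = 0.269.
Q is then a monomial in w, q, y:
δQ/Q = √((δw/w)² + (1·δq/q)² + (-2·δy/y)²) = √(0.0722 + 2.64e-05 + 0.0305) = 0.321
Q = 0.00117, so δQ = 0.321 × 0.00117 = 0.000377.

0.00117 ± 0.000377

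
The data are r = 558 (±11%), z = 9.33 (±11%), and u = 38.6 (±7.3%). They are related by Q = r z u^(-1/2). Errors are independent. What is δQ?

134

Q is a product of powers, so relative uncertainties combine in quadrature:
  (1·δr/r)² = (1×0.110)² = 0.0121;  (1·δz/z)² = (1×0.110)² = 0.0121;  (−½·δu/u)² = (-0.5×0.0730)² = 0.00133
δQ/Q = √(0.0255) = 0.160
Q = 838, so δQ = 0.160 × 838 = 134.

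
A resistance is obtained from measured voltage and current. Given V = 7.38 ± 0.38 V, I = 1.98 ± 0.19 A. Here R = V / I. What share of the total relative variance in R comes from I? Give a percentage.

77.6%

(δR/R)² = (1·δV/V)² + (-1·δI/I)²
  V term: (1×0.0515)² = 0.00265
  I term: (-1×0.0960)² = 0.00921
Total = 0.0119. Share from I = 0.00921/0.0119 = 0.776.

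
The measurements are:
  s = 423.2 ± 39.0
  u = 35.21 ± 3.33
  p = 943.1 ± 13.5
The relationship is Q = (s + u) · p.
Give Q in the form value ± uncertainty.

Let w = s + u = 458.4. δw = √(δs² + δu²) = √(1520 + 11.1) = 39.1, so δw/w = 0.0854.
Q is then a monomial in w, p:
δQ/Q = √((δw/w)² + (1·δp/p)²) = √(0.00729 + 0.000205) = 0.0866
Q = 432300, so δQ = 0.0866 × 432300 = 37400.

432300 ± 37400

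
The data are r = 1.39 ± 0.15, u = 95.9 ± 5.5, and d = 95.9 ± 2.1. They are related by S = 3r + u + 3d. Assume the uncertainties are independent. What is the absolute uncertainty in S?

S is a linear combination, so absolute uncertainties add in quadrature:
  (3·δr)² = 0.202;  (δu)² = 30.2;  (3·δd)² = 39.7
δS = √(70.1) = 8.38

8.38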